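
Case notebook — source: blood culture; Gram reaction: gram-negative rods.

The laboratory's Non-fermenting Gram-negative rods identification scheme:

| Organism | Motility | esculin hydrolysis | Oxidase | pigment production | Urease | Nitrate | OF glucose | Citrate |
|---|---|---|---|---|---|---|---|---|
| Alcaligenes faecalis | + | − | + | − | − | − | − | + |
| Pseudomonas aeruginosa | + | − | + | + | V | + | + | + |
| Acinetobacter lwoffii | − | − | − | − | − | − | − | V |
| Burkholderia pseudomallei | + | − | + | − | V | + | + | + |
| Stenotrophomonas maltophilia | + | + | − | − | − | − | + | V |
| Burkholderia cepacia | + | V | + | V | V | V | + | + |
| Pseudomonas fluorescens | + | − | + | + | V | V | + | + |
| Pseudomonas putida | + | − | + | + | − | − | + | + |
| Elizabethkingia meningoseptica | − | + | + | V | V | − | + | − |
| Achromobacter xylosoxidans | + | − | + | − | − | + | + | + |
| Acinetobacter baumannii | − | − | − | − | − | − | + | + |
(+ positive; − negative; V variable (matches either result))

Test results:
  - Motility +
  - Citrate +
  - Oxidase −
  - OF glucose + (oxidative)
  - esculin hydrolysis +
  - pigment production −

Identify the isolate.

esculin hydrolysis +: excludes 8 organisms — 3 left.
Citrate +: excludes Elizabethkingia meningoseptica — 2 left.
Oxidase −: excludes Burkholderia cepacia — 1 left.
OF glucose +: the one remaining candidate is consistent.
Motility +: the one remaining candidate is consistent.
pigment production −: the one remaining candidate is consistent.

Stenotrophomonas maltophilia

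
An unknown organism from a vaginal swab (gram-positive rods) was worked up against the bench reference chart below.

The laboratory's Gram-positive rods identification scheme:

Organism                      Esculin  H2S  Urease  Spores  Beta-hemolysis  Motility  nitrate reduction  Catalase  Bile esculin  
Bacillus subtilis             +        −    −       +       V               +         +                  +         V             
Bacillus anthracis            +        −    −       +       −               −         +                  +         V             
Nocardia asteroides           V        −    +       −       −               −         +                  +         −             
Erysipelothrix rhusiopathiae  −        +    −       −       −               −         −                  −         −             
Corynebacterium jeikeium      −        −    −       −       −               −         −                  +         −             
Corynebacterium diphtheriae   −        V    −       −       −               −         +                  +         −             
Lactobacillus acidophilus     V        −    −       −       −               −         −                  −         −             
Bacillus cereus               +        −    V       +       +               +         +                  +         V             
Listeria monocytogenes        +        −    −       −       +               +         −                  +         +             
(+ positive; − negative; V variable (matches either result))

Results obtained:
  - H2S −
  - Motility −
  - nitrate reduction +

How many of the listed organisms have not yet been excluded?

3

H2S −: excludes Erysipelothrix rhusiopathiae — 8 left.
nitrate reduction +: excludes Corynebacterium jeikeium, Lactobacillus acidophilus, Listeria monocytogenes — 5 left.
Motility −: excludes Bacillus subtilis, Bacillus cereus — 3 left.
Still consistent: Bacillus anthracis, Corynebacterium diphtheriae, Nocardia asteroides.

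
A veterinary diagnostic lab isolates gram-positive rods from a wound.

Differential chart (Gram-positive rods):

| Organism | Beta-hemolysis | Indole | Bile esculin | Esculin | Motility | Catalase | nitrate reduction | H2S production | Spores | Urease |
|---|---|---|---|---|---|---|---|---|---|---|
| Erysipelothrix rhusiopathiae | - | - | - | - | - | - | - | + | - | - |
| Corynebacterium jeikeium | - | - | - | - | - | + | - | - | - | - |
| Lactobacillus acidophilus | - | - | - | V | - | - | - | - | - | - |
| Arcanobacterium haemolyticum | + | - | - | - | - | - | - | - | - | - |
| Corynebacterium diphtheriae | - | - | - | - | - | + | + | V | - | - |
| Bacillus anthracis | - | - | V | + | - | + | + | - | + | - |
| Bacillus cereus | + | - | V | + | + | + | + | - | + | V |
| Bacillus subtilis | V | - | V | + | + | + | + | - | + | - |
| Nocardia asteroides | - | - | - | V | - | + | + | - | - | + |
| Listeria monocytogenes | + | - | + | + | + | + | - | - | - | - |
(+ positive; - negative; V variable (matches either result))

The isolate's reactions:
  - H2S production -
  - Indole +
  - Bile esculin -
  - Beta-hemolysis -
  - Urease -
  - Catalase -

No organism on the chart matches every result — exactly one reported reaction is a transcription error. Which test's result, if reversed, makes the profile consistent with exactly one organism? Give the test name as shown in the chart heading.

Indole

As reported, no row in the chart matches all 6 reactions.
Reversing Catalase → still no organism matches.
Reversing H2S production → still no organism matches.
Reversing Beta-hemolysis → still no organism matches.
Reversing Urease → still no organism matches.
Reversing Bile esculin → still no organism matches.
Reversing Indole (to -) → unique match: Lactobacillus acidophilus.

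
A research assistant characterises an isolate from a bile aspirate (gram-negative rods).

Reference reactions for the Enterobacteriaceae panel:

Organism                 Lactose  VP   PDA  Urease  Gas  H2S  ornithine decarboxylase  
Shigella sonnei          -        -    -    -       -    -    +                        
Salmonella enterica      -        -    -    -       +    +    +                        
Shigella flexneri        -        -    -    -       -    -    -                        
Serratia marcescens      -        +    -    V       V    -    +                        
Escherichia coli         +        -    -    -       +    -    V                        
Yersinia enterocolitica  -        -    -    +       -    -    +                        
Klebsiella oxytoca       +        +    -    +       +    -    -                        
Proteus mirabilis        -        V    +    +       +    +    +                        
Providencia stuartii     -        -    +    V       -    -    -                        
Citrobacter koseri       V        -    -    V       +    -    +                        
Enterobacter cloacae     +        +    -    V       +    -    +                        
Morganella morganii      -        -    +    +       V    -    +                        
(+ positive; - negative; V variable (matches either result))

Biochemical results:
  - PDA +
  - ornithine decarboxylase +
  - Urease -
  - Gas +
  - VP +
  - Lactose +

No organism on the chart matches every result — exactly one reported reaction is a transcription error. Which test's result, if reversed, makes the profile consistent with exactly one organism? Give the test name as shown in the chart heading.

As reported, no row in the chart matches all 6 reactions.
Reversing Gas → still no organism matches.
Reversing Lactose → still no organism matches.
Reversing ornithine decarboxylase → still no organism matches.
Reversing PDA (to -) → unique match: Enterobacter cloacae.
Reversing VP → still no organism matches.
Reversing Urease → still no organism matches.

PDA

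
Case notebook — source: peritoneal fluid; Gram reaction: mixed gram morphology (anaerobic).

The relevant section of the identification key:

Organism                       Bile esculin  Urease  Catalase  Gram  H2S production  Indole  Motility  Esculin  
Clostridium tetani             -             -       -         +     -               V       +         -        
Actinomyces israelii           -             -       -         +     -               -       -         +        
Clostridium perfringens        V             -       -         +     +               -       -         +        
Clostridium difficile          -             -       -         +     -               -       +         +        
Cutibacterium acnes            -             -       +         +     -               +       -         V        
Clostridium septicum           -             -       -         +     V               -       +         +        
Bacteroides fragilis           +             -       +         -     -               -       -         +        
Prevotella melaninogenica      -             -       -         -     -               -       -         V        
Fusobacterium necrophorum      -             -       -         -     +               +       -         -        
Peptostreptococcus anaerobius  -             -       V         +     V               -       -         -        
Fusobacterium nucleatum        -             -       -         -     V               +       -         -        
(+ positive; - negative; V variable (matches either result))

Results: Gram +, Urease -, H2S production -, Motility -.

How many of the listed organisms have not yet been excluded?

3

Urease -: all 11 remaining candidates are consistent.
Motility -: excludes Clostridium tetani, Clostridium difficile, Clostridium septicum — 8 left.
H2S production -: excludes Clostridium perfringens, Fusobacterium necrophorum — 6 left.
Gram +: excludes Bacteroides fragilis, Prevotella melaninogenica, Fusobacterium nucleatum — 3 left.
Still consistent: Actinomyces israelii, Cutibacterium acnes, Peptostreptococcus anaerobius.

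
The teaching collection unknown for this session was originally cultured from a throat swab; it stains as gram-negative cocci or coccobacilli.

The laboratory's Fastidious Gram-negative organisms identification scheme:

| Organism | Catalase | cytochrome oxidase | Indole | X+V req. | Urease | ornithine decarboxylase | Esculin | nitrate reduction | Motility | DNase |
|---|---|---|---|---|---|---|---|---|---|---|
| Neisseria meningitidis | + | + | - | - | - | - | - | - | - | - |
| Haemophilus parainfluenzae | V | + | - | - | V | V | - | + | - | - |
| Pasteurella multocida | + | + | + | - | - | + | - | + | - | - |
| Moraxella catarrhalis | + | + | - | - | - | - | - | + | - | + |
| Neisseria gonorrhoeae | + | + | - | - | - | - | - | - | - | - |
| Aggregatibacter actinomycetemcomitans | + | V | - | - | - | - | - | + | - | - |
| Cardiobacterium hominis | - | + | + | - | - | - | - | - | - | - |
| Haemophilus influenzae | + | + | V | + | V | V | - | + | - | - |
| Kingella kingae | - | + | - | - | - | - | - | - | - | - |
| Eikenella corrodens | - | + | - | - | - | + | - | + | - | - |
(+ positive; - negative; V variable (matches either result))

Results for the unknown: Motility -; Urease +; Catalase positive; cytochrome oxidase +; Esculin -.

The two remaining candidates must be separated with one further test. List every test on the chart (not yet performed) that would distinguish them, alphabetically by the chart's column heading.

X+V req.

Esculin -: all 10 remaining candidates are consistent.
cytochrome oxidase +: all 10 remaining candidates are consistent.
Catalase +: excludes Cardiobacterium hominis, Kingella kingae, Eikenella corrodens — 7 left.
Motility -: all 7 remaining candidates are consistent.
Urease +: excludes 5 organisms — 2 left.
Two candidates remain: Haemophilus influenzae and Haemophilus parainfluenzae.
  Indole: V vs - — variable for at least one, does not separate.
  X+V req.: Haemophilus influenzae +, Haemophilus parainfluenzae - — discriminates.
  ornithine decarboxylase: V vs V — variable for at least one, does not separate.
  nitrate reduction: + vs + — same for both, does not separate.
  DNase: - vs - — same for both, does not separate.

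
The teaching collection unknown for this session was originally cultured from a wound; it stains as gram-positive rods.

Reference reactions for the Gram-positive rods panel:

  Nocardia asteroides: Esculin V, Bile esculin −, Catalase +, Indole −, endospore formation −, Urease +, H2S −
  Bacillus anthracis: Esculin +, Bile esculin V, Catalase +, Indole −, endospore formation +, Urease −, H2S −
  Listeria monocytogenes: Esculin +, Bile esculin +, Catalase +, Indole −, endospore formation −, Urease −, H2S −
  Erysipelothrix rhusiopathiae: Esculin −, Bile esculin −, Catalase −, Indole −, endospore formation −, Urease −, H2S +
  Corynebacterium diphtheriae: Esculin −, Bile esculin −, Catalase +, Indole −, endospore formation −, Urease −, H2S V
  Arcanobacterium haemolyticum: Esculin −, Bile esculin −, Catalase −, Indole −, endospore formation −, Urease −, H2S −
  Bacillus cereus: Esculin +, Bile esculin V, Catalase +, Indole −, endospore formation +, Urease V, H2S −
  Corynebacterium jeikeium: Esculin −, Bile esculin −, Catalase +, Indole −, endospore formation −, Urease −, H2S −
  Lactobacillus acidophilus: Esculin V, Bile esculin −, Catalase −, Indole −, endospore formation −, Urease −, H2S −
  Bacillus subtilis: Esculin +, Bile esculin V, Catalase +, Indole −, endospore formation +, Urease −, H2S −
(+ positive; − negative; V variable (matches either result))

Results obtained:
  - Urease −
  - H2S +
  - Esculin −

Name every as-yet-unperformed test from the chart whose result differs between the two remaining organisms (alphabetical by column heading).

Catalase

Esculin −: excludes Bacillus anthracis, Listeria monocytogenes, Bacillus cereus, Bacillus subtilis — 6 left.
H2S +: excludes Nocardia asteroides, Arcanobacterium haemolyticum, Corynebacterium jeikeium, Lactobacillus acidophilus — 2 left.
Urease −: all 2 remaining candidates are consistent.
Two candidates remain: Corynebacterium diphtheriae and Erysipelothrix rhusiopathiae.
  Bile esculin: − vs − — same for both, does not separate.
  Catalase: Corynebacterium diphtheriae +, Erysipelothrix rhusiopathiae − — discriminates.
  Indole: − vs − — same for both, does not separate.
  endospore formation: − vs − — same for both, does not separate.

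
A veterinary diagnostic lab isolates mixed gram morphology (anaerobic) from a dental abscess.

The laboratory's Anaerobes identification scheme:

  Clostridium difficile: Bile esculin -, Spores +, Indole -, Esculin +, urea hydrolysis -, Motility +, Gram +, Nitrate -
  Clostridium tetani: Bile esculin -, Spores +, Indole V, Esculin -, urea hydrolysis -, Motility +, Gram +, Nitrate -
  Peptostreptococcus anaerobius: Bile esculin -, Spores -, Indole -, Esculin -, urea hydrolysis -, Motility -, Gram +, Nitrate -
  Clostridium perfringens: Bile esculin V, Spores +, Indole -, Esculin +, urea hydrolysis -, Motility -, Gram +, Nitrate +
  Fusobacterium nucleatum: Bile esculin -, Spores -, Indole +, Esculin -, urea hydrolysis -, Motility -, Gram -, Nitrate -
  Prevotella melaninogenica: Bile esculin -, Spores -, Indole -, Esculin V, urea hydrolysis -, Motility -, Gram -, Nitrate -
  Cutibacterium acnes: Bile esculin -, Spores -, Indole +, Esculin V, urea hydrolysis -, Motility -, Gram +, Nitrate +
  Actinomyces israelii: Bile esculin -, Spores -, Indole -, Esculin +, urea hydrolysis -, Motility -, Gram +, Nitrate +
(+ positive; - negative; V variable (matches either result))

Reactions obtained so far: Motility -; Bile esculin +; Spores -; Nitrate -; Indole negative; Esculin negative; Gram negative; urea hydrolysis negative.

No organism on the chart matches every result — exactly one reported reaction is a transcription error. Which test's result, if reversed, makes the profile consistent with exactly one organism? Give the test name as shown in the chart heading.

Bile esculin

As reported, no row in the chart matches all 8 reactions.
Reversing urea hydrolysis → still no organism matches.
Reversing Bile esculin (to -) → unique match: Prevotella melaninogenica.
Reversing Nitrate → still no organism matches.
Reversing Gram → still no organism matches.
Reversing Motility → still no organism matches.
Reversing Spores → still no organism matches.
Reversing Esculin → still no organism matches.
Reversing Indole → still no organism matches.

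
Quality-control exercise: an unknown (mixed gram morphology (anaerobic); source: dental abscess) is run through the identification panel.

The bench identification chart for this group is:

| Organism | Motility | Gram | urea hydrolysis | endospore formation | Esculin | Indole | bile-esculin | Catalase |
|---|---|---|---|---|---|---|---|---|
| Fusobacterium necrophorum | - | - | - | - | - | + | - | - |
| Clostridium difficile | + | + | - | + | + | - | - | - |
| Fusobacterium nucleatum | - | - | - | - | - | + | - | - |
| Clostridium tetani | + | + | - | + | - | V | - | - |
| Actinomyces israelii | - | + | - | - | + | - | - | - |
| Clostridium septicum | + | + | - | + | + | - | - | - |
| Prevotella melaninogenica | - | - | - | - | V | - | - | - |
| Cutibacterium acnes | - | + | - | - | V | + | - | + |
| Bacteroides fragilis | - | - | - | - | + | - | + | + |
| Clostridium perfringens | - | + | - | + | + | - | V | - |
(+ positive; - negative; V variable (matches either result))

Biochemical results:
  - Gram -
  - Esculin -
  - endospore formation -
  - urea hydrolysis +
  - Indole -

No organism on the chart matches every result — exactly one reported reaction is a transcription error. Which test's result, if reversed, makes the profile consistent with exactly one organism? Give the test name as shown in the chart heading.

urea hydrolysis

As reported, no row in the chart matches all 5 reactions.
Reversing Esculin → still no organism matches.
Reversing urea hydrolysis (to -) → unique match: Prevotella melaninogenica.
Reversing endospore formation → still no organism matches.
Reversing Indole → still no organism matches.
Reversing Gram → still no organism matches.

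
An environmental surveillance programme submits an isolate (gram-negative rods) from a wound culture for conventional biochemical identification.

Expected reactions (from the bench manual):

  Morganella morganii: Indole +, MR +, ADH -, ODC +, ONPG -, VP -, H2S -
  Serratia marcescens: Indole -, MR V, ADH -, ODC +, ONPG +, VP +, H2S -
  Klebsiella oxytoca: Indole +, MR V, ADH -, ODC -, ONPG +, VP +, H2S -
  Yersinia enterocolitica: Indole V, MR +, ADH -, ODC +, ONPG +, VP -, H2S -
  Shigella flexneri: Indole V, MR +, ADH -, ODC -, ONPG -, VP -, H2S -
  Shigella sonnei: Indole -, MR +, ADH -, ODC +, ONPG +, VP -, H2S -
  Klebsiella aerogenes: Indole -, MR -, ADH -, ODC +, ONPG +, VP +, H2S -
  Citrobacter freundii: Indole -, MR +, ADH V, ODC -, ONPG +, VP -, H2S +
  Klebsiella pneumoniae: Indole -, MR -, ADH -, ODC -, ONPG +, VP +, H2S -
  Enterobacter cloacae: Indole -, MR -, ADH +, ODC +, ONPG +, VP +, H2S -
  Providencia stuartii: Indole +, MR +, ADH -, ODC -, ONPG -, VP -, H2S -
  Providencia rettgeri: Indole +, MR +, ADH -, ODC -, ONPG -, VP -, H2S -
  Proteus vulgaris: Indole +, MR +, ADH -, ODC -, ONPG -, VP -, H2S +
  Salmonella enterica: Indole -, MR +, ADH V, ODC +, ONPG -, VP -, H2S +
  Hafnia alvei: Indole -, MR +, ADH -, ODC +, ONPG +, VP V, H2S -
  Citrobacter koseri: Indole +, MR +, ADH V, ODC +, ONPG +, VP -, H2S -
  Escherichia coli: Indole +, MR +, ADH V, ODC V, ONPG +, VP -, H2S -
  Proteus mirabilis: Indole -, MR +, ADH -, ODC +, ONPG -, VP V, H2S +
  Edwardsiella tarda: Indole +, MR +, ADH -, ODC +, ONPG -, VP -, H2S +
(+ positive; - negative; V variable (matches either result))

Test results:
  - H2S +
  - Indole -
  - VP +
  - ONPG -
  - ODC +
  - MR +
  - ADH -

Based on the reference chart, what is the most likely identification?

Proteus mirabilis

MR +: excludes Klebsiella aerogenes, Klebsiella pneumoniae, Enterobacter cloacae — 16 left.
ONPG -: excludes 8 organisms — 8 left.
H2S +: excludes Morganella morganii, Shigella flexneri, Providencia stuartii, Providencia rettgeri — 4 left.
ADH -: all 4 remaining candidates are consistent.
Indole -: excludes Proteus vulgaris, Edwardsiella tarda — 2 left.
ODC +: all 2 remaining candidates are consistent.
VP +: excludes Salmonella enterica — 1 left.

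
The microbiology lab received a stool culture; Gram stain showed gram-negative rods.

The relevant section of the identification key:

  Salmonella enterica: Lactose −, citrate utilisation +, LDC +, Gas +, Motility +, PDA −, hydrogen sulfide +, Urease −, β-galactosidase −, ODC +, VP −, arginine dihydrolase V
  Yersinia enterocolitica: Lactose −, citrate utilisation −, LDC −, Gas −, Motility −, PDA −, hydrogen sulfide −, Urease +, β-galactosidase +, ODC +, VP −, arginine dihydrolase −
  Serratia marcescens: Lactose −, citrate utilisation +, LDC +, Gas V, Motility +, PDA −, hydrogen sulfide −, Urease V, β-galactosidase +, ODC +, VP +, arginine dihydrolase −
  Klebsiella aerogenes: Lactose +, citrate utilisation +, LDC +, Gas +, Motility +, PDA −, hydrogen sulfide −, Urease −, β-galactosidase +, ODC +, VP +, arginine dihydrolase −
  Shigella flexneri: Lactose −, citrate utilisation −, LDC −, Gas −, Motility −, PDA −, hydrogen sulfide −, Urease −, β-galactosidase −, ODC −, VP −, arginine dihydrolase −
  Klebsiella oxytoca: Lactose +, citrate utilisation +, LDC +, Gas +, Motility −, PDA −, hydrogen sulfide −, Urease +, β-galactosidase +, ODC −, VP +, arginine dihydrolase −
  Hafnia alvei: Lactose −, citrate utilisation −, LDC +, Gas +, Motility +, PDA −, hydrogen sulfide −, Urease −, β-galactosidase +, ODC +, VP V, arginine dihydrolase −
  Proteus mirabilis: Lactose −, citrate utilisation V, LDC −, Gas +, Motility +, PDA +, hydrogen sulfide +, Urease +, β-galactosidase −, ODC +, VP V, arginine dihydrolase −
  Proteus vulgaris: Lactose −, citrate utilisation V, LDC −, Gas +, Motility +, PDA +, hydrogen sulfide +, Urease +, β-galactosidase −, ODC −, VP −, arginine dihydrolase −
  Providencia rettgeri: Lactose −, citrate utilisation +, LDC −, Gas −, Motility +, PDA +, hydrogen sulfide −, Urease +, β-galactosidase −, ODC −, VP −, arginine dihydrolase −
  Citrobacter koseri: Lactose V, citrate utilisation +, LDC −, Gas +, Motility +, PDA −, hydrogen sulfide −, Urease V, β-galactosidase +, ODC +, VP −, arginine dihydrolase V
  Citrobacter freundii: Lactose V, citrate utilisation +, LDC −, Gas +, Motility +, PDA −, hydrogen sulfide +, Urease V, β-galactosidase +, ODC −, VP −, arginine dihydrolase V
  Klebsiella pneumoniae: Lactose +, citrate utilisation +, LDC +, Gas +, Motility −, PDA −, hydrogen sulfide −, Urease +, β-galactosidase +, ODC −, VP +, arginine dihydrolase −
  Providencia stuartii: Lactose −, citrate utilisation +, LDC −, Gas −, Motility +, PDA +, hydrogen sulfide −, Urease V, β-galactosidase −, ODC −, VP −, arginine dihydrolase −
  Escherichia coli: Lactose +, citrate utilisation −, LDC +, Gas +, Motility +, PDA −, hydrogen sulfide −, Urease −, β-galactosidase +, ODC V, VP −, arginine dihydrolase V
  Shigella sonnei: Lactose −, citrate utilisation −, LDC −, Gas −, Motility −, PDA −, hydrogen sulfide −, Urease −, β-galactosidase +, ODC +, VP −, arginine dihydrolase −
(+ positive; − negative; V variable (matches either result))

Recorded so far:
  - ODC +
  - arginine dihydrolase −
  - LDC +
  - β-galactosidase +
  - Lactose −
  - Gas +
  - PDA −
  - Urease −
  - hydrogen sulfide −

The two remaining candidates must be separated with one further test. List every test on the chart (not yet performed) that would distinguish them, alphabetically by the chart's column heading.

citrate utilisation

PDA −: excludes Proteus mirabilis, Proteus vulgaris, Providencia rettgeri, Providencia stuartii — 12 left.
Lactose −: excludes Klebsiella aerogenes, Klebsiella oxytoca, Klebsiella pneumoniae, Escherichia coli — 8 left.
Gas +: excludes Yersinia enterocolitica, Shigella flexneri, Shigella sonnei — 5 left.
hydrogen sulfide −: excludes Salmonella enterica, Citrobacter freundii — 3 left.
Urease −: all 3 remaining candidates are consistent.
β-galactosidase +: all 3 remaining candidates are consistent.
arginine dihydrolase −: all 3 remaining candidates are consistent.
ODC +: all 3 remaining candidates are consistent.
LDC +: excludes Citrobacter koseri — 2 left.
Two candidates remain: Hafnia alvei and Serratia marcescens.
  citrate utilisation: Hafnia alvei −, Serratia marcescens + — discriminates.
  Motility: + vs + — same for both, does not separate.
  VP: V vs + — variable for at least one, does not separate.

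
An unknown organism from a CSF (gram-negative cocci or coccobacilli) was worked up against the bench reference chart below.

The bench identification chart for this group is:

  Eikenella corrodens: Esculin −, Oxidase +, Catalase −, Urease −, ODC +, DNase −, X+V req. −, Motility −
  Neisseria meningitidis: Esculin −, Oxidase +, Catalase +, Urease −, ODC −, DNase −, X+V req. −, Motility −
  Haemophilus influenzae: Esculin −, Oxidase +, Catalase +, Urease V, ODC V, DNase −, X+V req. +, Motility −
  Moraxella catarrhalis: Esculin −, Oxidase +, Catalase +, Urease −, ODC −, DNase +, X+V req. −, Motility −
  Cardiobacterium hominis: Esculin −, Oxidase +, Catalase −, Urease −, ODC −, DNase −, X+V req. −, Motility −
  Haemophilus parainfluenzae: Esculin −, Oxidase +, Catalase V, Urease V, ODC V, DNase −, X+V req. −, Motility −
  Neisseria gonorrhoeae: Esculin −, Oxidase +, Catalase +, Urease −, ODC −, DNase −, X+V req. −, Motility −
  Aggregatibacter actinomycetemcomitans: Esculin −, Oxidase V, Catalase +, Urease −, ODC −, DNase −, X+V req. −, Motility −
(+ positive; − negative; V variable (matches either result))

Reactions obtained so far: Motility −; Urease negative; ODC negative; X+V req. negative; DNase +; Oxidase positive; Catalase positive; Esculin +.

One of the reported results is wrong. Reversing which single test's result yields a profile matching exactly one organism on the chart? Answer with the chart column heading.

Esculin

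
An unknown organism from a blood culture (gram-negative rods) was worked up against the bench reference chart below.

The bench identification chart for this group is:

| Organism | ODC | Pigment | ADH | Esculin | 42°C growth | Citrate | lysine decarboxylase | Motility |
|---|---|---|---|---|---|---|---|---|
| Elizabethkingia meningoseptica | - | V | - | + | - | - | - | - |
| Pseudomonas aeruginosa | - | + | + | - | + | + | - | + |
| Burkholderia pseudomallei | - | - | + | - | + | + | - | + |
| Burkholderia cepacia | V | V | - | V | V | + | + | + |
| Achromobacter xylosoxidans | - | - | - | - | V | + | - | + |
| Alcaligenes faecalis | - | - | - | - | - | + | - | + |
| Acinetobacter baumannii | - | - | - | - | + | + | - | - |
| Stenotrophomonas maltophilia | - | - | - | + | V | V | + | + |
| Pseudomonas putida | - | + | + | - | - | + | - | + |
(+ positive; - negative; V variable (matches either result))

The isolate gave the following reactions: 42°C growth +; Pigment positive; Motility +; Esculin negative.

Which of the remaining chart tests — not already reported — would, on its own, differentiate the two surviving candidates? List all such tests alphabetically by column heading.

ADH, lysine decarboxylase

Motility +: excludes Elizabethkingia meningoseptica, Acinetobacter baumannii — 7 left.
Esculin -: excludes Stenotrophomonas maltophilia — 6 left.
42°C growth +: excludes Alcaligenes faecalis, Pseudomonas putida — 4 left.
Pigment +: excludes Burkholderia pseudomallei, Achromobacter xylosoxidans — 2 left.
Two candidates remain: Burkholderia cepacia and Pseudomonas aeruginosa.
  ODC: V vs - — variable for at least one, does not separate.
  ADH: Burkholderia cepacia -, Pseudomonas aeruginosa + — discriminates.
  Citrate: + vs + — same for both, does not separate.
  lysine decarboxylase: Burkholderia cepacia +, Pseudomonas aeruginosa - — discriminates.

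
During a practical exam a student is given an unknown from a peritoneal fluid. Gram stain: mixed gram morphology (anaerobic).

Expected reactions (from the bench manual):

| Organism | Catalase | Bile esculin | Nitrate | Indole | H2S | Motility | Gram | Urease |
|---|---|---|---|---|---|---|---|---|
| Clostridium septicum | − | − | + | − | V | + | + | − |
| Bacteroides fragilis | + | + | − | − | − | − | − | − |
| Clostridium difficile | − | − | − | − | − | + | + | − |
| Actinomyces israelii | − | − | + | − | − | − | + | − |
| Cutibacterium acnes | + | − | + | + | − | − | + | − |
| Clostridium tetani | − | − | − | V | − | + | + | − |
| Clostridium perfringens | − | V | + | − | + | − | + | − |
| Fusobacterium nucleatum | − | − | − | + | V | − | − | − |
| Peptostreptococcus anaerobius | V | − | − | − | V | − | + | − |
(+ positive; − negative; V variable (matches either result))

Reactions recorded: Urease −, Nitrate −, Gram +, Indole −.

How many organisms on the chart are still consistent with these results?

3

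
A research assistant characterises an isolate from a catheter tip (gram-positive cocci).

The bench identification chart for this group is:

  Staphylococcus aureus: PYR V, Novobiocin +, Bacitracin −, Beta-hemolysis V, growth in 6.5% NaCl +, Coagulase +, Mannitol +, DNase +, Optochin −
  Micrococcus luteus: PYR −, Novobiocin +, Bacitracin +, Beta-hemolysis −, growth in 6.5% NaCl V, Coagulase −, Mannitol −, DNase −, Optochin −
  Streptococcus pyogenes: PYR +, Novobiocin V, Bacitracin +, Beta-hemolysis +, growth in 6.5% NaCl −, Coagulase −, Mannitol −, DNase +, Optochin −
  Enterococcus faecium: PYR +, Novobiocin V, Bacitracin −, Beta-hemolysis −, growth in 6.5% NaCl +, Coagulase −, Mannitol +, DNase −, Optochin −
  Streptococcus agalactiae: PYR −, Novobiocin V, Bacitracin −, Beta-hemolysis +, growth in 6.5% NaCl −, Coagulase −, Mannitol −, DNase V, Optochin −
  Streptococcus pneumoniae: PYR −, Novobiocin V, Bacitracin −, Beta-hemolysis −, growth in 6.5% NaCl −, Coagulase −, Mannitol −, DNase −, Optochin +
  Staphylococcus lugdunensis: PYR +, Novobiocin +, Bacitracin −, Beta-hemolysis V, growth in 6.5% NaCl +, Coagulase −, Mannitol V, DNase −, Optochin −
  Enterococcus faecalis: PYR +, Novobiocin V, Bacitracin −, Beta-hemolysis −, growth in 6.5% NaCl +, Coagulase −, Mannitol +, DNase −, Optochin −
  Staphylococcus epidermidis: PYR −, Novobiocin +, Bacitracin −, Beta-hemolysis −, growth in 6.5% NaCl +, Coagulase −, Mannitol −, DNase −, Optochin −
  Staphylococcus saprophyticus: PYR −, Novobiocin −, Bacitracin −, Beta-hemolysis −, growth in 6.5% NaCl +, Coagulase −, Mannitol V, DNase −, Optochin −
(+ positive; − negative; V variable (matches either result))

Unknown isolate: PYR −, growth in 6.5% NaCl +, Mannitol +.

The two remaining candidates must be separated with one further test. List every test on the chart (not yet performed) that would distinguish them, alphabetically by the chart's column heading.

Mannitol +: excludes 5 organisms — 5 left.
PYR −: excludes Enterococcus faecium, Staphylococcus lugdunensis, Enterococcus faecalis — 2 left.
growth in 6.5% NaCl +: all 2 remaining candidates are consistent.
Two candidates remain: Staphylococcus aureus and Staphylococcus saprophyticus.
  Novobiocin: Staphylococcus aureus +, Staphylococcus saprophyticus − — discriminates.
  Bacitracin: − vs − — same for both, does not separate.
  Beta-hemolysis: V vs − — variable for at least one, does not separate.
  Coagulase: Staphylococcus aureus +, Staphylococcus saprophyticus − — discriminates.
  DNase: Staphylococcus aureus +, Staphylococcus saprophyticus − — discriminates.
  Optochin: − vs − — same for both, does not separate.

Coagulase, DNase, Novobiocin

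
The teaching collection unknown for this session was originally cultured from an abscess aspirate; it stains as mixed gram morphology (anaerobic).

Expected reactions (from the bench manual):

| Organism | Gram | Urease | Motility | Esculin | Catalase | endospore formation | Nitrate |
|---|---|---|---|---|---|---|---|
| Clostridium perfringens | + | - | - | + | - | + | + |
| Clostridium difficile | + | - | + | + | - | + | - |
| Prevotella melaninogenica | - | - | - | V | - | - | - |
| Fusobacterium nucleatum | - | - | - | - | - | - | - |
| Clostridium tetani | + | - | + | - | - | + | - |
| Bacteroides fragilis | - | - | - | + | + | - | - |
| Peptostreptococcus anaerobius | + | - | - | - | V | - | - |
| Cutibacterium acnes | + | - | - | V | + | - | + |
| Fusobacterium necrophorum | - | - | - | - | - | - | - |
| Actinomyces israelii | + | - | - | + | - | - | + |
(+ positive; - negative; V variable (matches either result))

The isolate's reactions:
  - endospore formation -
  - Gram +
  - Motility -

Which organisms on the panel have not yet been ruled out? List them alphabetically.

endospore formation -: excludes Clostridium perfringens, Clostridium difficile, Clostridium tetani — 7 left.
Motility -: all 7 remaining candidates are consistent.
Gram +: excludes Prevotella melaninogenica, Fusobacterium nucleatum, Bacteroides fragilis, Fusobacterium necrophorum — 3 left.

Actinomyces israelii, Cutibacterium acnes, Peptostreptococcus anaerobius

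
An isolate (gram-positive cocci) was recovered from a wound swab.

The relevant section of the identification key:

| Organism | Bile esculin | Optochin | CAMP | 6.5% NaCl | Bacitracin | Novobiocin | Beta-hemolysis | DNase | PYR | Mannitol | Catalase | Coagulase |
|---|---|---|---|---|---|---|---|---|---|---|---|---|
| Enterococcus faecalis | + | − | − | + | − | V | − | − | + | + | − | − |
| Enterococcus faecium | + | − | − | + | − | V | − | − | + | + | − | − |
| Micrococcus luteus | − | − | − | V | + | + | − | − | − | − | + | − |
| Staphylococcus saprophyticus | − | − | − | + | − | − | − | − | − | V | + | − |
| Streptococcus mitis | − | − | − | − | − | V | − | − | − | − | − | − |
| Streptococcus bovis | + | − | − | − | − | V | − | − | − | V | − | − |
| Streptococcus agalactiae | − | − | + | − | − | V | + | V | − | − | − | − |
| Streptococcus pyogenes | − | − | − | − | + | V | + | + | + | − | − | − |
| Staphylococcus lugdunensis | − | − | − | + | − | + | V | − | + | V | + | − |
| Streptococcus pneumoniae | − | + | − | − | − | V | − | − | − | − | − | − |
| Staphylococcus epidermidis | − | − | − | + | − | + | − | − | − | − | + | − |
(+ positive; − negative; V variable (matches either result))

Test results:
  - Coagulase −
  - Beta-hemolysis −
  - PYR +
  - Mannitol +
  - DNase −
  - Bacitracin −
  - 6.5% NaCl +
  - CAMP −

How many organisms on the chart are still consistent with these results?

3

DNase −: excludes Streptococcus pyogenes — 10 left.
Coagulase −: all 10 remaining candidates are consistent.
6.5% NaCl +: excludes Streptococcus mitis, Streptococcus bovis, Streptococcus agalactiae, Streptococcus pneumoniae — 6 left.
CAMP −: all 6 remaining candidates are consistent.
Beta-hemolysis −: all 6 remaining candidates are consistent.
Mannitol +: excludes Micrococcus luteus, Staphylococcus epidermidis — 4 left.
Bacitracin −: all 4 remaining candidates are consistent.
PYR +: excludes Staphylococcus saprophyticus — 3 left.
Still consistent: Enterococcus faecalis, Enterococcus faecium, Staphylococcus lugdunensis.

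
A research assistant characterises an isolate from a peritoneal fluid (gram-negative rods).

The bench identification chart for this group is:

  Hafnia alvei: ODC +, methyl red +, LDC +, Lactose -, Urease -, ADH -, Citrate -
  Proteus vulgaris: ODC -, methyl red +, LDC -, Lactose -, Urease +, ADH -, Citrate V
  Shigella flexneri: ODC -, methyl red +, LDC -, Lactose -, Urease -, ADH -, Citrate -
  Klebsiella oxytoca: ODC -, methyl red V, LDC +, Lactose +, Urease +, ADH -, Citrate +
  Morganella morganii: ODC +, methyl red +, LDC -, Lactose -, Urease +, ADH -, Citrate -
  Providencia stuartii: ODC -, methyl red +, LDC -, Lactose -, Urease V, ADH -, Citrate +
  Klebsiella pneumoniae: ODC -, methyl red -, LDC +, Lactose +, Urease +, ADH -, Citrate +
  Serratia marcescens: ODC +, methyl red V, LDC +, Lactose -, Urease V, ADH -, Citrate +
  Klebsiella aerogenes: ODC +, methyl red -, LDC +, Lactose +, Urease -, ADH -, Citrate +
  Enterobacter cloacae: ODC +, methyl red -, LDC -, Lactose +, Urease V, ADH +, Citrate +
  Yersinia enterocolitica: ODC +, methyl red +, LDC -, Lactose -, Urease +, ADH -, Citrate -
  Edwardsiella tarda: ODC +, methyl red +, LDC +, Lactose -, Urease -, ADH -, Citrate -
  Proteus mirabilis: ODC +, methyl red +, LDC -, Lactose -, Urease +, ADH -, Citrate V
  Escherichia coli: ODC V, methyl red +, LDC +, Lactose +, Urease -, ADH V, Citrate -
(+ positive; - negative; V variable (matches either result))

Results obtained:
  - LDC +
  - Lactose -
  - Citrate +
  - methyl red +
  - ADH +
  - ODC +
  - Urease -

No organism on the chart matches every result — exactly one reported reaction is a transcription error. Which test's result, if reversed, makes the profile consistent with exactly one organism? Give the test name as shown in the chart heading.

ADH

As reported, no row in the chart matches all 7 reactions.
Reversing Lactose → still no organism matches.
Reversing Urease → still no organism matches.
Reversing methyl red → still no organism matches.
Reversing Citrate → still no organism matches.
Reversing ODC → still no organism matches.
Reversing LDC → still no organism matches.
Reversing ADH (to -) → unique match: Serratia marcescens.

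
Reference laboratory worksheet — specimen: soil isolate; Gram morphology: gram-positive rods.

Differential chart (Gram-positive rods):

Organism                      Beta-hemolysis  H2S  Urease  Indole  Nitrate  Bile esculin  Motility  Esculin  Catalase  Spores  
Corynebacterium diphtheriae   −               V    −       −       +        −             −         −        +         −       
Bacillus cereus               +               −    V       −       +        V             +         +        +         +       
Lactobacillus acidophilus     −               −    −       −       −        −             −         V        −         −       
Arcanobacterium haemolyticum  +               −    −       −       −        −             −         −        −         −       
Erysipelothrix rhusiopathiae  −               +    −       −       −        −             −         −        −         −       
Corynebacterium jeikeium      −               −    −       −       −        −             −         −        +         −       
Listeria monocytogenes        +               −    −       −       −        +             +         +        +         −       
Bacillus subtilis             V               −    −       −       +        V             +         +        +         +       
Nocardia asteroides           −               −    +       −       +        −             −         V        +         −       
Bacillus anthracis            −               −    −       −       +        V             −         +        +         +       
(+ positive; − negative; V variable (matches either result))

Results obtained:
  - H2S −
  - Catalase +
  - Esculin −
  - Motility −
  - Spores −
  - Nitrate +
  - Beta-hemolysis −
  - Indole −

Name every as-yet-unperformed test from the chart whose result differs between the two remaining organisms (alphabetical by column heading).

Motility −: excludes Bacillus cereus, Listeria monocytogenes, Bacillus subtilis — 7 left.
Catalase +: excludes Lactobacillus acidophilus, Arcanobacterium haemolyticum, Erysipelothrix rhusiopathiae — 4 left.
H2S −: all 4 remaining candidates are consistent.
Indole −: all 4 remaining candidates are consistent.
Spores −: excludes Bacillus anthracis — 3 left.
Esculin −: all 3 remaining candidates are consistent.
Beta-hemolysis −: all 3 remaining candidates are consistent.
Nitrate +: excludes Corynebacterium jeikeium — 2 left.
Two candidates remain: Corynebacterium diphtheriae and Nocardia asteroides.
  Urease: Corynebacterium diphtheriae −, Nocardia asteroides + — discriminates.
  Bile esculin: − vs − — same for both, does not separate.

Urease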